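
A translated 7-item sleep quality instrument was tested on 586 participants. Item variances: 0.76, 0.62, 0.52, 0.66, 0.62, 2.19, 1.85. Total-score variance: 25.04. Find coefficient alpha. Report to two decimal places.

Σσᵢ² = 0.76 + 0.62 + 0.52 + 0.66 + 0.62 + 2.19 + 1.85 = 7.22
α = (k/(k−1))·(1 − Σσᵢ²/Var(T)) = (7/6)·(1 − 7.22/25.04) = 0.83

coefficient alpha = 0.83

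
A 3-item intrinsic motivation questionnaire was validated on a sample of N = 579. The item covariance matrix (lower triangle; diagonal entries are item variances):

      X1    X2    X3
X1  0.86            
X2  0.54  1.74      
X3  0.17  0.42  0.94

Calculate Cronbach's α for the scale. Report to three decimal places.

Σσᵢ² = 0.86 + 1.74 + 0.94 = 3.54
Sum of the distinct covariances = 1.13
σ²_total = 3.54 + 2 × 1.13 = 5.80
α = (k/(k−1))·(1 − Σσᵢ²/σ²_total) = (3/2)·(1 − 3.54/5.80) = 0.584

α = 0.584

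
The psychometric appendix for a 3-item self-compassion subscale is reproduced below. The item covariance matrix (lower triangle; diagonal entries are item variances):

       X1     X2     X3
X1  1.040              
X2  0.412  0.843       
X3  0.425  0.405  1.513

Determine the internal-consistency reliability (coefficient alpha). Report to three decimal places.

ΣVar(i) = 1.040 + 0.843 + 1.513 = 3.396
Σ_{i<j} σ_ij = 1.242
Var(T) = 3.396 + 2 × 1.242 = 5.880
α = (k/(k−1))·(1 − ΣVar(i)/Var(T)) = (3/2)·(1 − 3.396/5.880) = 0.634

coefficient alpha = 0.634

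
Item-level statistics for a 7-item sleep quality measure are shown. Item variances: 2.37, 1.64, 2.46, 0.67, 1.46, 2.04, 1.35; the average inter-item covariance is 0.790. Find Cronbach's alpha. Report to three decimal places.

sum of item variances = 2.37 + 1.64 + 2.46 + 0.67 + 1.46 + 2.04 + 1.35 = 11.99
Sum of the 21 distinct covariances = 21 × 0.790 = 16.590
Var(T) = sum of item variances + 2·Σcov = 11.99 + 2 × 16.590 = 45.170
α = (7/6)·(1 − 11.99/45.170) = 0.857

Cronbach's alpha = 0.857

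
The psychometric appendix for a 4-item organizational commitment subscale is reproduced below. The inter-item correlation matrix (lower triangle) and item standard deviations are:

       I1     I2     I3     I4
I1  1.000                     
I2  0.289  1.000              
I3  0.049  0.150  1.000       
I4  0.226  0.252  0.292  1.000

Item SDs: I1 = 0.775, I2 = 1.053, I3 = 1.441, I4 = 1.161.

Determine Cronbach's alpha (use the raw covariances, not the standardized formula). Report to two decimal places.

α = 0.50

Σσ²ᵢ = 0.775² + 1.053² + 1.441² + 1.161² = 5.1338
Covariances σ_ij = r_ij · s_i · s_j:
  σ(I1,I2) = 0.289 × 0.775 × 1.053 = 0.2358
  σ(I1,I3) = 0.049 × 0.775 × 1.441 = 0.0547
  σ(I1,I4) = 0.226 × 0.775 × 1.161 = 0.2033
  σ(I2,I3) = 0.150 × 1.053 × 1.441 = 0.2276
  σ(I2,I4) = 0.252 × 1.053 × 1.161 = 0.3081
  σ(I3,I4) = 0.292 × 1.441 × 1.161 = 0.4885
σ²_T = Σσ²ᵢ + 2·Σσ_ij = 5.1338 + 2 × 1.5180 = 8.1698
α = (4/3)·(1 − 5.1338/8.1698) = 0.50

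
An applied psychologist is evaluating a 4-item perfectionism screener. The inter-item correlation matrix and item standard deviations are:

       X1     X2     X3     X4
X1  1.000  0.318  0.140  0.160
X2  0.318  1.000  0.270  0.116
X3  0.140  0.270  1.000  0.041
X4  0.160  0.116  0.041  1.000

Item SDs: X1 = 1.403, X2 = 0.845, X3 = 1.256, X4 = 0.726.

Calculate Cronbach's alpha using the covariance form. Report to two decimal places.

Cronbach's alpha = 0.44

Σσ²ᵢ = 1.403² + 0.845² + 1.256² + 0.726² = 4.7870
Covariances σ_ij = r_ij · s_i · s_j:
  σ(X1,X2) = 0.318 × 1.403 × 0.845 = 0.3770
  σ(X1,X3) = 0.140 × 1.403 × 1.256 = 0.2467
  σ(X1,X4) = 0.160 × 1.403 × 0.726 = 0.1630
  σ(X2,X3) = 0.270 × 0.845 × 1.256 = 0.2866
  σ(X2,X4) = 0.116 × 0.845 × 0.726 = 0.0712
  σ(X3,X4) = 0.041 × 1.256 × 0.726 = 0.0374
σ²_T = Σσ²ᵢ + 2·Σσ_ij = 4.7870 + 2 × 1.1819 = 7.1508
α = (4/3)·(1 − 4.7870/7.1508) = 0.44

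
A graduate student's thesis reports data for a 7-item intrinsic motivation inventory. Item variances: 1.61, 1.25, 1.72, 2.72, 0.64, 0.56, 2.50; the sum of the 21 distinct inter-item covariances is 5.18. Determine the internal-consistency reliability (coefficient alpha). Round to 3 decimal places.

α = 0.566

Σσᵢ² = 1.61 + 1.25 + 1.72 + 2.72 + 0.64 + 0.56 + 2.50 = 11.00
Sum of distinct covariances = 5.18
Var(T) = Σσᵢ² + 2·Σcov = 11.00 + 2 × 5.18 = 21.36
α = (7/6)·(1 − 11.00/21.36) = 0.566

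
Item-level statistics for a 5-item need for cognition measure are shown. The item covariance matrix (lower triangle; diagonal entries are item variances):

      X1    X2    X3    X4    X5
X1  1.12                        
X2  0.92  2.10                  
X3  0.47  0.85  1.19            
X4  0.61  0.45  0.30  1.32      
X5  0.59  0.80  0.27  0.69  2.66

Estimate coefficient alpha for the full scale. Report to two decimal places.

Σσ²ᵢ = 1.12 + 2.10 + 1.19 + 1.32 + 2.66 = 8.39
Sum of off-diagonal covariances = 5.95
total variance = 8.39 + 2 × 5.95 = 20.29
α = (k/(k−1))·(1 − Σσ²ᵢ/total variance) = (5/4)·(1 − 8.39/20.29) = 0.73

α = 0.73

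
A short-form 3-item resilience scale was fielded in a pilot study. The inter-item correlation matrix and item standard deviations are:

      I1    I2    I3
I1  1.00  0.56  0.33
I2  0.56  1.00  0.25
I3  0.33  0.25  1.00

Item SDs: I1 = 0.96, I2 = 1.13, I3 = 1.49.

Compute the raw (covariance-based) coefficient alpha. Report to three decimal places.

Σσ²ᵢ = 0.96² + 1.13² + 1.49² = 4.4186
Covariances σ_ij = r_ij · s_i · s_j:
  σ(I1,I2) = 0.56 × 0.96 × 1.13 = 0.6075
  σ(I1,I3) = 0.33 × 0.96 × 1.49 = 0.4720
  σ(I2,I3) = 0.25 × 1.13 × 1.49 = 0.4209
σ²_T = Σσ²ᵢ + 2·Σσ_ij = 4.4186 + 2 × 1.5004 = 7.4194
α = (3/2)·(1 − 4.4186/7.4194) = 0.607

α = 0.607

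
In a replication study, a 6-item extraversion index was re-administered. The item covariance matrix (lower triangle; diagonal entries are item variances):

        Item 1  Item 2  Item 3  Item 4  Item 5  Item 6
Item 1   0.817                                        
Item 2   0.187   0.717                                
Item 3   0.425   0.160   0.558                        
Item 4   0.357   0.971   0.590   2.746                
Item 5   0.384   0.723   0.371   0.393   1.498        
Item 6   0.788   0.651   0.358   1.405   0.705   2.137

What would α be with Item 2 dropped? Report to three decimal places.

Remaining items: Item 1, Item 3, Item 4, Item 5, Item 6 (k = 5).
ΣVar(i) = 0.817 + 0.558 + 2.746 + 1.498 + 2.137 = 7.756
σ²_T = 7.756 + 2 × 5.776 = 19.308
α (item deleted) = (5/4)·(1 − 7.756/19.308) = 0.748

α = 0.748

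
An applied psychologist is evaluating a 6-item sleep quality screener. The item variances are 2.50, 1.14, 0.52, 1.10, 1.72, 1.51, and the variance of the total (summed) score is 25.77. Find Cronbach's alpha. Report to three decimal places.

ΣVar(i) = 2.50 + 1.14 + 0.52 + 1.10 + 1.72 + 1.51 = 8.49
α = (k/(k−1))·(1 − ΣVar(i)/σ²_T) = (6/5)·(1 − 8.49/25.77) = 0.805

α = 0.805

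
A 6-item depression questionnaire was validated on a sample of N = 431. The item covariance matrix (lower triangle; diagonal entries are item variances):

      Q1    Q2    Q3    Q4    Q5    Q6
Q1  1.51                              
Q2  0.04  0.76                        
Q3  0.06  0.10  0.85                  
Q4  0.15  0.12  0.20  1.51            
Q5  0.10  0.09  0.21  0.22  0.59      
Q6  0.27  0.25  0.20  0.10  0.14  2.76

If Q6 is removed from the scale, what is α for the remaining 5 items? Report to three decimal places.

Remaining items: Q1, Q2, Q3, Q4, Q5 (k = 5).
Σσᵢ² = 1.51 + 0.76 + 0.85 + 1.51 + 0.59 = 5.22
σ²_T = 5.22 + 2 × 1.29 = 7.80
α (item deleted) = (5/4)·(1 − 5.22/7.80) = 0.413

α = 0.413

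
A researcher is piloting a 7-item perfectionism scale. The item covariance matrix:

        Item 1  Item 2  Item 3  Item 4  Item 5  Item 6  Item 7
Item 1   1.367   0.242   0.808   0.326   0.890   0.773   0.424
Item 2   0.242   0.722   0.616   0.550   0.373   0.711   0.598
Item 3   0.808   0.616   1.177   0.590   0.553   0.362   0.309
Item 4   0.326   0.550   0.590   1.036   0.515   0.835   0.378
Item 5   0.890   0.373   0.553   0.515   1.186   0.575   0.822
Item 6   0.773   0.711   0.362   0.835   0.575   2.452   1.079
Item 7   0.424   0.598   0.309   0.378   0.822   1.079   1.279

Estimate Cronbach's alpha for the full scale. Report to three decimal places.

ΣVar(i) = 1.367 + 0.722 + 1.177 + 1.036 + 1.186 + 2.452 + 1.279 = 9.219
Sum of the distinct covariances = 12.329
σ²_total = 9.219 + 2 × 12.329 = 33.877
α = (k/(k−1))·(1 − ΣVar(i)/σ²_total) = (7/6)·(1 − 9.219/33.877) = 0.849

α = 0.849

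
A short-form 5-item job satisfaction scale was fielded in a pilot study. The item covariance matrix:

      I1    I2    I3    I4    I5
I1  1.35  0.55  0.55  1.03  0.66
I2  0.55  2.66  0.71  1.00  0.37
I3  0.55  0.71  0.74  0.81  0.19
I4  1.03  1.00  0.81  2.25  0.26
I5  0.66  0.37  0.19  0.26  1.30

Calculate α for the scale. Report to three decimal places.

α = 0.745

sum of item variances = 1.35 + 2.66 + 0.74 + 2.25 + 1.30 = 8.30
Sum of off-diagonal covariances = 6.13
total variance = 8.30 + 2 × 6.13 = 20.56
α = (k/(k−1))·(1 − sum of item variances/total variance) = (5/4)·(1 − 8.30/20.56) = 0.745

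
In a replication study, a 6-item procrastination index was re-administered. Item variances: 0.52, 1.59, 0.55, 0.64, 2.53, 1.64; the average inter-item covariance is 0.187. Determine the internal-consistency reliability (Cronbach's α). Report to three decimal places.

sum of item variances = 0.52 + 1.59 + 0.55 + 0.64 + 2.53 + 1.64 = 7.47
Sum of the 15 distinct covariances = 15 × 0.187 = 2.805
σ²_T = sum of item variances + 2·Σcov = 7.47 + 2 × 2.805 = 13.080
α = (6/5)·(1 − 7.47/13.080) = 0.515

Cronbach's α = 0.515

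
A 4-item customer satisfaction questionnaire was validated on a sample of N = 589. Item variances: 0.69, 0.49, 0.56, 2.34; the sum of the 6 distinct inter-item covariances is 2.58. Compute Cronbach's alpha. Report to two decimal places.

α = 0.74

ΣVar(i) = 0.69 + 0.49 + 0.56 + 2.34 = 4.08
Sum of distinct covariances = 2.58
σ²_T = ΣVar(i) + 2·Σcov = 4.08 + 2 × 2.58 = 9.24
α = (4/3)·(1 − 4.08/9.24) = 0.74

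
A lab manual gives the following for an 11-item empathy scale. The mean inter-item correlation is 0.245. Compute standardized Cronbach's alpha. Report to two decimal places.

α = 0.78

Standardized α = k·r̄ / (1 + (k−1)·r̄) = 11 × 0.245 / (1 + 10 × 0.245)
  = 2.6950 / 3.4500 = 0.78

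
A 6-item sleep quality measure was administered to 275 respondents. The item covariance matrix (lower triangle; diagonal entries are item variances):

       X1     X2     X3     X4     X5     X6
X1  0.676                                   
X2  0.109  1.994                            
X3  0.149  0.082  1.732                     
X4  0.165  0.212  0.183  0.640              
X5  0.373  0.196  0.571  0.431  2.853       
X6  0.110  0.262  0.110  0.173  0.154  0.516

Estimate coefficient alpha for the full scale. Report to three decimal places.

coefficient alpha = 0.526

sum of item variances = 0.676 + 1.994 + 1.732 + 0.640 + 2.853 + 0.516 = 8.411
Σ_{i<j} σ_ij = 3.280
σ²_T = 8.411 + 2 × 3.280 = 14.971
α = (k/(k−1))·(1 − sum of item variances/σ²_T) = (6/5)·(1 − 8.411/14.971) = 0.526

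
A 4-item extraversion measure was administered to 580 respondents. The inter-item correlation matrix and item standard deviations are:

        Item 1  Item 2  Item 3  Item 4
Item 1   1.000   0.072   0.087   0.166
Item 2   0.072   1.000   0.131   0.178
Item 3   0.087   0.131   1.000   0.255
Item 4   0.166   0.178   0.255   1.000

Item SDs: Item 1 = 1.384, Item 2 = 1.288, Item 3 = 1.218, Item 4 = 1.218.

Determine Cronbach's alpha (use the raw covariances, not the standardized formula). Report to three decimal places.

Σσ²ᵢ = 1.384² + 1.288² + 1.218² + 1.218² = 6.5414
Covariances σ_ij = r_ij · s_i · s_j:
  σ(Item 1,Item 2) = 0.072 × 1.384 × 1.288 = 0.1283
  σ(Item 1,Item 3) = 0.087 × 1.384 × 1.218 = 0.1467
  σ(Item 1,Item 4) = 0.166 × 1.384 × 1.218 = 0.2798
  σ(Item 2,Item 3) = 0.131 × 1.288 × 1.218 = 0.2055
  σ(Item 2,Item 4) = 0.178 × 1.288 × 1.218 = 0.2792
  σ(Item 3,Item 4) = 0.255 × 1.218 × 1.218 = 0.3783
σ²_T = Σσ²ᵢ + 2·Σσ_ij = 6.5414 + 2 × 1.4178 = 9.3770
α = (4/3)·(1 − 6.5414/9.3770) = 0.403

α = 0.403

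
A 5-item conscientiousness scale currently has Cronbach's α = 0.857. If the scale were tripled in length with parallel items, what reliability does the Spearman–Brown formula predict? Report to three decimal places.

predicted reliability = 0.947

Length factor m = 3
α' = m·α / (1 + (m−1)·α)
   = 3 × 0.857 / (1 + (3 − 1) × 0.857)
   = 2.5710 / 2.7140 = 0.947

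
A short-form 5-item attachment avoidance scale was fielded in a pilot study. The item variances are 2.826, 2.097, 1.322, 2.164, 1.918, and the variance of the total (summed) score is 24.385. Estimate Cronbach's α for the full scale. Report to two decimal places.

sum of item variances = 2.826 + 2.097 + 1.322 + 2.164 + 1.918 = 10.327
α = (k/(k−1))·(1 − sum of item variances/σ²_total) = (5/4)·(1 − 10.327/24.385) = 0.72

Cronbach's α = 0.72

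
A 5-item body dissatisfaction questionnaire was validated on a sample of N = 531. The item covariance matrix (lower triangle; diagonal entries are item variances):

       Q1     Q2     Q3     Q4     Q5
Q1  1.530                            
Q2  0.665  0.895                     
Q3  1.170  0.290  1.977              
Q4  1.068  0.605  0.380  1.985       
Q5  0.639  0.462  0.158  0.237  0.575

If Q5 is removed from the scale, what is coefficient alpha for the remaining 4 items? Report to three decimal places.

α = 0.756

Remaining items: Q1, Q2, Q3, Q4 (k = 4).
Σσᵢ² = 1.530 + 0.895 + 1.977 + 1.985 = 6.387
Var(T) = 6.387 + 2 × 4.178 = 14.743
α (item deleted) = (4/3)·(1 − 6.387/14.743) = 0.756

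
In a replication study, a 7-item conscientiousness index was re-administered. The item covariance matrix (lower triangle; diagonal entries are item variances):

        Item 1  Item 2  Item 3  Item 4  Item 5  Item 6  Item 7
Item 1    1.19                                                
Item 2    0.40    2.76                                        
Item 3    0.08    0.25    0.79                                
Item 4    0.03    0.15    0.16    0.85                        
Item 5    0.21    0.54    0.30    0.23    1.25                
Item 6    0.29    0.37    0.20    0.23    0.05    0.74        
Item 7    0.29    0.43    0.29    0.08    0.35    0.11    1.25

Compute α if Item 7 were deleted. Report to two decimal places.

Remaining items: Item 1, Item 2, Item 3, Item 4, Item 5, Item 6 (k = 6).
Σσᵢ² = 1.19 + 2.76 + 0.79 + 0.85 + 1.25 + 0.74 = 7.58
σ²_T = 7.58 + 2 × 3.49 = 14.56
α (item deleted) = (6/5)·(1 − 7.58/14.56) = 0.58

α = 0.58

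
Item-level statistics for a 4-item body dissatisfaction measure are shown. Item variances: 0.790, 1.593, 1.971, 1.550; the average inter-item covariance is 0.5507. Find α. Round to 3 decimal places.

α = 0.704

Σσ²ᵢ = 0.790 + 1.593 + 1.971 + 1.550 = 5.904
Sum of the 6 distinct covariances = 6 × 0.5507 = 3.3042
Var(T) = Σσ²ᵢ + 2·Σcov = 5.904 + 2 × 3.3042 = 12.5124
α = (4/3)·(1 − 5.904/12.5124) = 0.704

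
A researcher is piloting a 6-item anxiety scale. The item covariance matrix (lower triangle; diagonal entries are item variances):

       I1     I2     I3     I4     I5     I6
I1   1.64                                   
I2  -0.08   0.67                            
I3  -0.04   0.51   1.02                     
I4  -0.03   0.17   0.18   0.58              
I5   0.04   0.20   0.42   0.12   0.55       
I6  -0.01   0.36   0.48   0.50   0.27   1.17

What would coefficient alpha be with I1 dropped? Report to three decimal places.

Remaining items: I2, I3, I4, I5, I6 (k = 5).
Σσ²ᵢ = 0.67 + 1.02 + 0.58 + 0.55 + 1.17 = 3.99
σ²_T = 3.99 + 2 × 3.21 = 10.41
α (item deleted) = (5/4)·(1 − 3.99/10.41) = 0.771

α = 0.771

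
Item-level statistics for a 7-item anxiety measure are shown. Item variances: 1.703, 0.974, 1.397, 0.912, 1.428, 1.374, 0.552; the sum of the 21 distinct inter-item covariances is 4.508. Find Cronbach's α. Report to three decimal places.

Cronbach's α = 0.606

ΣVar(i) = 1.703 + 0.974 + 1.397 + 0.912 + 1.428 + 1.374 + 0.552 = 8.340
Sum of distinct covariances = 4.508
total variance = ΣVar(i) + 2·Σcov = 8.340 + 2 × 4.508 = 17.356
α = (7/6)·(1 − 8.340/17.356) = 0.606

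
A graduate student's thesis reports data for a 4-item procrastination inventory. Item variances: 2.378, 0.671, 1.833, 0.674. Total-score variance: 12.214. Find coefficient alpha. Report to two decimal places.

coefficient alpha = 0.73

sum of item variances = 2.378 + 0.671 + 1.833 + 0.674 = 5.556
α = (k/(k−1))·(1 − sum of item variances/σ²_total) = (4/3)·(1 − 5.556/12.214) = 0.73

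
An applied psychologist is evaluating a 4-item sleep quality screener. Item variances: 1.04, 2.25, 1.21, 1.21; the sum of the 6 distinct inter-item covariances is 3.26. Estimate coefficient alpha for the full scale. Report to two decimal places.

Σσ²ᵢ = 1.04 + 2.25 + 1.21 + 1.21 = 5.71
Sum of distinct covariances = 3.26
σ²_T = Σσ²ᵢ + 2·Σcov = 5.71 + 2 × 3.26 = 12.23
α = (4/3)·(1 − 5.71/12.23) = 0.71

coefficient alpha = 0.71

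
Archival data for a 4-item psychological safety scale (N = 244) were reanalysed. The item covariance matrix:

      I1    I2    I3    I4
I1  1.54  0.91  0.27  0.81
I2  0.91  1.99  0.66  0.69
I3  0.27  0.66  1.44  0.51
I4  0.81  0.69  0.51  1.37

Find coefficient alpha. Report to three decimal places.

Σσᵢ² = 1.54 + 1.99 + 1.44 + 1.37 = 6.34
Sum of the distinct covariances = 3.85
σ²_T = 6.34 + 2 × 3.85 = 14.04
α = (k/(k−1))·(1 − Σσᵢ²/σ²_T) = (4/3)·(1 − 6.34/14.04) = 0.731

α = 0.731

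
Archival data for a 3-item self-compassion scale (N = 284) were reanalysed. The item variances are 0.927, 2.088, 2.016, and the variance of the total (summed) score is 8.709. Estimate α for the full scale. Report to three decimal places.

sum of item variances = 0.927 + 2.088 + 2.016 = 5.031
α = (k/(k−1))·(1 − sum of item variances/σ²_T) = (3/2)·(1 − 5.031/8.709) = 0.633

α = 0.633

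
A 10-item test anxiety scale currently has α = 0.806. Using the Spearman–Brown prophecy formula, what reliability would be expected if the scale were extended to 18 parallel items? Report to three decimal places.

predicted reliability = 0.882

Length factor m = 18/10 = 1.8000
α' = m·α / (1 + (m−1)·α)
   = 18/10 × 0.806 / (1 + (18/10 − 1) × 0.806)
   = 1.4508 / 1.6448 = 0.882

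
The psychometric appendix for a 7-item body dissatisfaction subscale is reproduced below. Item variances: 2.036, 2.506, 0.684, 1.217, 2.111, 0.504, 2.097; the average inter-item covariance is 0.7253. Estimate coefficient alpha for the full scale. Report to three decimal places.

ΣVar(i) = 2.036 + 2.506 + 0.684 + 1.217 + 2.111 + 0.504 + 2.097 = 11.155
Sum of the 21 distinct covariances = 21 × 0.7253 = 15.2313
σ²_T = ΣVar(i) + 2·Σcov = 11.155 + 2 × 15.2313 = 41.6176
α = (7/6)·(1 − 11.155/41.6176) = 0.854

coefficient alpha = 0.854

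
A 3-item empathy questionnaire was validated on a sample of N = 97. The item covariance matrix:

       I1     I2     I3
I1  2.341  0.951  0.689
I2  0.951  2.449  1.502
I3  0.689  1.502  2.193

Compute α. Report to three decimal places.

Σσ²ᵢ = 2.341 + 2.449 + 2.193 = 6.983
Sum of the distinct covariances = 3.142
σ²_T = 6.983 + 2 × 3.142 = 13.267
α = (k/(k−1))·(1 − Σσ²ᵢ/σ²_T) = (3/2)·(1 − 6.983/13.267) = 0.710

α = 0.710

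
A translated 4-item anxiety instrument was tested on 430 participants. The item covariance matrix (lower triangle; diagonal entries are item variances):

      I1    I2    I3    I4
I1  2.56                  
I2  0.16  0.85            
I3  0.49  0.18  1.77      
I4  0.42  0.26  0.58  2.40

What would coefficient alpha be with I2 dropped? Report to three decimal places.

coefficient alpha = 0.460

Remaining items: I1, I3, I4 (k = 3).
sum of item variances = 2.56 + 1.77 + 2.40 = 6.73
total variance = 6.73 + 2 × 1.49 = 9.71
α (item deleted) = (3/2)·(1 − 6.73/9.71) = 0.460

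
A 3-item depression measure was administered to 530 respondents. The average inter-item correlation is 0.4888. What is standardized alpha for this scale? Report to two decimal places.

standardized alpha = 0.74

Standardized α = k·r̄ / (1 + (k−1)·r̄) = 3 × 0.4888 / (1 + 2 × 0.4888)
  = 1.4664 / 1.9776 = 0.74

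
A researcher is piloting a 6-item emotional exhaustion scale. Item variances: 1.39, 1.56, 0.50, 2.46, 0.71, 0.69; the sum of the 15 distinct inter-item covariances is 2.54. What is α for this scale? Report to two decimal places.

α = 0.49

Σσ²ᵢ = 1.39 + 1.56 + 0.50 + 2.46 + 0.71 + 0.69 = 7.31
Sum of distinct covariances = 2.54
σ²_T = Σσ²ᵢ + 2·Σcov = 7.31 + 2 × 2.54 = 12.39
α = (6/5)·(1 − 7.31/12.39) = 0.49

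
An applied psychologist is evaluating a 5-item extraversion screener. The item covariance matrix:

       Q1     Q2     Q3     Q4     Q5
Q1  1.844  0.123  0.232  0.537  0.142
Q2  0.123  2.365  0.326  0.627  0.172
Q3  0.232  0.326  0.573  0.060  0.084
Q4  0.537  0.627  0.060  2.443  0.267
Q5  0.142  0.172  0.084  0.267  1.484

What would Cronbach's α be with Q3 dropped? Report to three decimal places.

α = 0.420

Remaining items: Q1, Q2, Q4, Q5 (k = 4).
Σσ²ᵢ = 1.844 + 2.365 + 2.443 + 1.484 = 8.136
total variance = 8.136 + 2 × 1.868 = 11.872
α (item deleted) = (4/3)·(1 − 8.136/11.872) = 0.420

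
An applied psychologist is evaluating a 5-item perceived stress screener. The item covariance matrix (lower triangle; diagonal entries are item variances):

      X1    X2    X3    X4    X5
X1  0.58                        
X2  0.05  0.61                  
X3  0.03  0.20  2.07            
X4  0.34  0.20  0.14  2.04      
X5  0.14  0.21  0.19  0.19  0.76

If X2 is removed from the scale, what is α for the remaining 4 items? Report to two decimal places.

α = 0.37

Remaining items: X1, X3, X4, X5 (k = 4).
Σσ²ᵢ = 0.58 + 2.07 + 2.04 + 0.76 = 5.45
Var(T) = 5.45 + 2 × 1.03 = 7.51
α (item deleted) = (4/3)·(1 − 5.45/7.51) = 0.37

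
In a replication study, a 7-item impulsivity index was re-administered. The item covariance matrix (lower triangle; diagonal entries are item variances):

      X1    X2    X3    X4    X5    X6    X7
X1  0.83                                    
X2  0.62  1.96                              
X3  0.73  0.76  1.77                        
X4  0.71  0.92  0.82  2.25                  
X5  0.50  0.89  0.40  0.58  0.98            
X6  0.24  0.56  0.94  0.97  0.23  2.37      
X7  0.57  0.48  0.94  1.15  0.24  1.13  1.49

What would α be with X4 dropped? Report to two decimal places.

Remaining items: X1, X2, X3, X5, X6, X7 (k = 6).
sum of item variances = 0.83 + 1.96 + 1.77 + 0.98 + 2.37 + 1.49 = 9.40
total variance = 9.40 + 2 × 9.23 = 27.86
α (item deleted) = (6/5)·(1 − 9.40/27.86) = 0.80

α = 0.80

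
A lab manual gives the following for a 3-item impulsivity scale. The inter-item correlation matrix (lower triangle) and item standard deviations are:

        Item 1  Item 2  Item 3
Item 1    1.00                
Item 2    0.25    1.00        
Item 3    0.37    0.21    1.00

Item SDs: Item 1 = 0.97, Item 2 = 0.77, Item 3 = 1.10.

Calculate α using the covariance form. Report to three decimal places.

Σσ²ᵢ = 0.97² + 0.77² + 1.10² = 2.7438
Covariances σ_ij = r_ij · s_i · s_j:
  σ(Item 1,Item 2) = 0.25 × 0.97 × 0.77 = 0.1867
  σ(Item 1,Item 3) = 0.37 × 0.97 × 1.10 = 0.3948
  σ(Item 2,Item 3) = 0.21 × 0.77 × 1.10 = 0.1779
σ²_T = Σσ²ᵢ + 2·Σσ_ij = 2.7438 + 2 × 0.7594 = 4.2626
α = (3/2)·(1 − 2.7438/4.2626) = 0.534

α = 0.534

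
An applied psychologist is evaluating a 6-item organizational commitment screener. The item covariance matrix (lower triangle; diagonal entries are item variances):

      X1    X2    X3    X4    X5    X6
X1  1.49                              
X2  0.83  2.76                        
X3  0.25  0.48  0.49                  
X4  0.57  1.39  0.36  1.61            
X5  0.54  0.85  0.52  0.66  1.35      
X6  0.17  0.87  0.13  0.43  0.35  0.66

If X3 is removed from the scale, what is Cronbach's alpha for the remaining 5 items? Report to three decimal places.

α = 0.786

Remaining items: X1, X2, X4, X5, X6 (k = 5).
ΣVar(i) = 1.49 + 2.76 + 1.61 + 1.35 + 0.66 = 7.87
total variance = 7.87 + 2 × 6.66 = 21.19
α (item deleted) = (5/4)·(1 − 7.87/21.19) = 0.786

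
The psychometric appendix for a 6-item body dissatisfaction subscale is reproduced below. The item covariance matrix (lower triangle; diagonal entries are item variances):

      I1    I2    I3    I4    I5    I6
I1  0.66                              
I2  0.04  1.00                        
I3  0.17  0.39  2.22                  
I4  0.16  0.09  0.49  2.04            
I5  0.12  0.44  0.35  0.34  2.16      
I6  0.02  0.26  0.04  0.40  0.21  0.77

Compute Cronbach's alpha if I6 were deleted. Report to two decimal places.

Remaining items: I1, I2, I3, I4, I5 (k = 5).
ΣVar(i) = 0.66 + 1.00 + 2.22 + 2.04 + 2.16 = 8.08
total variance = 8.08 + 2 × 2.59 = 13.26
α (item deleted) = (5/4)·(1 − 8.08/13.26) = 0.49

α = 0.49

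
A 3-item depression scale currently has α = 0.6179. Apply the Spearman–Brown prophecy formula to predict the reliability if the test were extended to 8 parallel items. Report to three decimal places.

Length factor m = 8/3 = 2.6667
α' = m·α / (1 + (m−1)·α)
   = 8/3 × 0.6179 / (1 + (8/3 − 1) × 0.6179)
   = 1.6477 / 2.0298 = 0.812

predicted reliability = 0.812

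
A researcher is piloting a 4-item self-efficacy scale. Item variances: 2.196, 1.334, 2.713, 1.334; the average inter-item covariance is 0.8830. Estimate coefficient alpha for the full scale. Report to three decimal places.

Σσᵢ² = 2.196 + 1.334 + 2.713 + 1.334 = 7.577
Sum of the 6 distinct covariances = 6 × 0.8830 = 5.2980
Var(T) = Σσᵢ² + 2·Σcov = 7.577 + 2 × 5.2980 = 18.1730
α = (4/3)·(1 − 7.577/18.1730) = 0.777

coefficient alpha = 0.777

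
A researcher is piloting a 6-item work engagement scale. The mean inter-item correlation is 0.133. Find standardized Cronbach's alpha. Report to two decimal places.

standardized Cronbach's alpha = 0.48

Standardized α = k·r̄ / (1 + (k−1)·r̄) = 6 × 0.133 / (1 + 5 × 0.133)
  = 0.7980 / 1.6650 = 0.48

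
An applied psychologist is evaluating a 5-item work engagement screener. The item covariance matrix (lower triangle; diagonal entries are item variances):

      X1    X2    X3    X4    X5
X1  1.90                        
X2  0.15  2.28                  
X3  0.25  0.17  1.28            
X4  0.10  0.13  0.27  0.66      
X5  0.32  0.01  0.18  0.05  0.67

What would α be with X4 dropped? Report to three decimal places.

α = 0.347

Remaining items: X1, X2, X3, X5 (k = 4).
Σσ²ᵢ = 1.90 + 2.28 + 1.28 + 0.67 = 6.13
σ²_T = 6.13 + 2 × 1.08 = 8.29
α (item deleted) = (4/3)·(1 − 6.13/8.29) = 0.347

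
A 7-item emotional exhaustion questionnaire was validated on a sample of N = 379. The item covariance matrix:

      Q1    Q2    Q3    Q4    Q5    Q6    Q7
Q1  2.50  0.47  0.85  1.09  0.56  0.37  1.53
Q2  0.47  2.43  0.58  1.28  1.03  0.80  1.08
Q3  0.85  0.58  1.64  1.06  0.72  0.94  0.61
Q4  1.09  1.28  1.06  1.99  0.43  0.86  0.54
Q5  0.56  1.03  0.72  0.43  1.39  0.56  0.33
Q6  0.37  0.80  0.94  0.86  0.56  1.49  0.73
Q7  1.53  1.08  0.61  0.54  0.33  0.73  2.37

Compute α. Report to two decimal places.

α = 0.82

ΣVar(i) = 2.50 + 2.43 + 1.64 + 1.99 + 1.39 + 1.49 + 2.37 = 13.81
Sum of the distinct covariances = 16.42
σ²_T = 13.81 + 2 × 16.42 = 46.65
α = (k/(k−1))·(1 − ΣVar(i)/σ²_T) = (7/6)·(1 − 13.81/46.65) = 0.82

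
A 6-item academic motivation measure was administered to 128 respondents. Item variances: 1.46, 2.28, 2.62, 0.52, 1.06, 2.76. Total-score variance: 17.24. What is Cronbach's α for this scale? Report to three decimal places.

ΣVar(i) = 1.46 + 2.28 + 2.62 + 0.52 + 1.06 + 2.76 = 10.70
α = (k/(k−1))·(1 − ΣVar(i)/σ²_total) = (6/5)·(1 − 10.70/17.24) = 0.455

Cronbach's α = 0.455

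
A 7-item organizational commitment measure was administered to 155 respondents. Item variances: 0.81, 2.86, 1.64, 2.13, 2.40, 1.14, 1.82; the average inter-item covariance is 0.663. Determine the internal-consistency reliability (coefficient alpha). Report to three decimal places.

ΣVar(i) = 0.81 + 2.86 + 1.64 + 2.13 + 2.40 + 1.14 + 1.82 = 12.80
Sum of the 21 distinct covariances = 21 × 0.663 = 13.923
σ²_T = ΣVar(i) + 2·Σcov = 12.80 + 2 × 13.923 = 40.646
α = (7/6)·(1 − 12.80/40.646) = 0.799

coefficient alpha = 0.799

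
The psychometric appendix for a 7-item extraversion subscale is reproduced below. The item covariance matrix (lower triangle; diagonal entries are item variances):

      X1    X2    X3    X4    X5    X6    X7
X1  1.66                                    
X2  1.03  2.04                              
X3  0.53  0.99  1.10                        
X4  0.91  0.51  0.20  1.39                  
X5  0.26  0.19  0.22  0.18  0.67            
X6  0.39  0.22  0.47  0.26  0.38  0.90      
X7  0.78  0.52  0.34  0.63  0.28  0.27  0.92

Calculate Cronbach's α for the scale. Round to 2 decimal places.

α = 0.80

ΣVar(i) = 1.66 + 2.04 + 1.10 + 1.39 + 0.67 + 0.90 + 0.92 = 8.68
Σ_{i<j} σ_ij = 9.56
Var(T) = 8.68 + 2 × 9.56 = 27.80
α = (k/(k−1))·(1 − ΣVar(i)/Var(T)) = (7/6)·(1 − 8.68/27.80) = 0.80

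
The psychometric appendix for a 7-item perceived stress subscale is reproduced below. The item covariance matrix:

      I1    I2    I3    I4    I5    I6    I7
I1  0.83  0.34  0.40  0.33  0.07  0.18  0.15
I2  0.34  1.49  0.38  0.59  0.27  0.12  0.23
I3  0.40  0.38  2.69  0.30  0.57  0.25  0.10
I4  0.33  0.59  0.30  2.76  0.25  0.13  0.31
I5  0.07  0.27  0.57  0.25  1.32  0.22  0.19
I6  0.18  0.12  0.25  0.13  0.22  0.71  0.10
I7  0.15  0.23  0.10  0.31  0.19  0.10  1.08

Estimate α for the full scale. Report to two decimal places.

ΣVar(i) = 0.83 + 1.49 + 2.69 + 2.76 + 1.32 + 0.71 + 1.08 = 10.88
Σ_{i<j} σ_ij = 5.48
Var(T) = 10.88 + 2 × 5.48 = 21.84
α = (k/(k−1))·(1 − ΣVar(i)/Var(T)) = (7/6)·(1 − 10.88/21.84) = 0.59

α = 0.59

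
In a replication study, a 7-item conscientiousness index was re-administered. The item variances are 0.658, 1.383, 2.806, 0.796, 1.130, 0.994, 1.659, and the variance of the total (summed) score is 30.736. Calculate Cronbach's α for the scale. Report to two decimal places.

α = 0.81

sum of item variances = 0.658 + 1.383 + 2.806 + 0.796 + 1.130 + 0.994 + 1.659 = 9.426
α = (k/(k−1))·(1 − sum of item variances/Var(T)) = (7/6)·(1 − 9.426/30.736) = 0.81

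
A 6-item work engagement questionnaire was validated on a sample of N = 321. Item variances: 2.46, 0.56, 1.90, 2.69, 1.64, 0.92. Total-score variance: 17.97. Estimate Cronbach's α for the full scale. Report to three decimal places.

sum of item variances = 2.46 + 0.56 + 1.90 + 2.69 + 1.64 + 0.92 = 10.17
α = (k/(k−1))·(1 − sum of item variances/σ²_total) = (6/5)·(1 − 10.17/17.97) = 0.521

Cronbach's α = 0.521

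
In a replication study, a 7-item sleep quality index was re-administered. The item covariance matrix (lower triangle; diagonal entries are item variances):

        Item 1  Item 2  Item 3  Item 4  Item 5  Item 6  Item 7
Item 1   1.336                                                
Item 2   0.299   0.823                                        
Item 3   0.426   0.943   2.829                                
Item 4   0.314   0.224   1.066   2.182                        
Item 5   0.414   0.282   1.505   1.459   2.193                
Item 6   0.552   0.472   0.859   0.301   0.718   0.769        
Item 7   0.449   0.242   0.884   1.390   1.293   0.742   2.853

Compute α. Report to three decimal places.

Σσᵢ² = 1.336 + 0.823 + 2.829 + 2.182 + 2.193 + 0.769 + 2.853 = 12.985
Sum of off-diagonal covariances = 14.834
Var(T) = 12.985 + 2 × 14.834 = 42.653
α = (k/(k−1))·(1 − Σσᵢ²/Var(T)) = (7/6)·(1 − 12.985/42.653) = 0.811

α = 0.811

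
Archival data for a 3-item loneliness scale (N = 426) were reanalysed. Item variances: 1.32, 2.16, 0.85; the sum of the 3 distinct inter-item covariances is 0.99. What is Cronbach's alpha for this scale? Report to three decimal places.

Σσᵢ² = 1.32 + 2.16 + 0.85 = 4.33
Sum of distinct covariances = 0.99
σ²_T = Σσᵢ² + 2·Σcov = 4.33 + 2 × 0.99 = 6.31
α = (3/2)·(1 − 4.33/6.31) = 0.471

α = 0.471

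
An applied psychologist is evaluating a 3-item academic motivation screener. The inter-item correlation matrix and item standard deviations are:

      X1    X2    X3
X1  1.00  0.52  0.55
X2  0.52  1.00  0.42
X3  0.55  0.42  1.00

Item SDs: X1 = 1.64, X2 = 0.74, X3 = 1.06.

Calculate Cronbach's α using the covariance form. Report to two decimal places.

Σσ²ᵢ = 1.64² + 0.74² + 1.06² = 4.3608
Covariances σ_ij = r_ij · s_i · s_j:
  σ(X1,X2) = 0.52 × 1.64 × 0.74 = 0.6311
  σ(X1,X3) = 0.55 × 1.64 × 1.06 = 0.9561
  σ(X2,X3) = 0.42 × 0.74 × 1.06 = 0.3294
σ²_T = Σσ²ᵢ + 2·Σσ_ij = 4.3608 + 2 × 1.9166 = 8.1940
α = (3/2)·(1 − 4.3608/8.1940) = 0.70

α = 0.70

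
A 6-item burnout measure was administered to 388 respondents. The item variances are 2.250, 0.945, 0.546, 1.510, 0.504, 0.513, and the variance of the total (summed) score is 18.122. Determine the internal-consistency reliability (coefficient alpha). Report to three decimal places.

coefficient alpha = 0.785

ΣVar(i) = 2.250 + 0.945 + 0.546 + 1.510 + 0.504 + 0.513 = 6.268
α = (k/(k−1))·(1 − ΣVar(i)/σ²_total) = (6/5)·(1 − 6.268/18.122) = 0.785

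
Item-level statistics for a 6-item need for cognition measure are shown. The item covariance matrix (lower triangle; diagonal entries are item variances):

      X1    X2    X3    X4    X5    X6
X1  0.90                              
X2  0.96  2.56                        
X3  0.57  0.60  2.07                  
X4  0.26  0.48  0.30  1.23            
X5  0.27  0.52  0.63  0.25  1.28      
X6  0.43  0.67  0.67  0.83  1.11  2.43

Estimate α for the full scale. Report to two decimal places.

sum of item variances = 0.90 + 2.56 + 2.07 + 1.23 + 1.28 + 2.43 = 10.47
Sum of off-diagonal covariances = 8.55
σ²_total = 10.47 + 2 × 8.55 = 27.57
α = (k/(k−1))·(1 − sum of item variances/σ²_total) = (6/5)·(1 − 10.47/27.57) = 0.74

α = 0.74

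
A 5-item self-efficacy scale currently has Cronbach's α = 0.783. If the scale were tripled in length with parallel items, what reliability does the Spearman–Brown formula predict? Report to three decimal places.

Length factor m = 3
α' = m·α / (1 + (m−1)·α)
   = 3 × 0.783 / (1 + (3 − 1) × 0.783)
   = 2.3490 / 2.5660 = 0.915

predicted reliability = 0.915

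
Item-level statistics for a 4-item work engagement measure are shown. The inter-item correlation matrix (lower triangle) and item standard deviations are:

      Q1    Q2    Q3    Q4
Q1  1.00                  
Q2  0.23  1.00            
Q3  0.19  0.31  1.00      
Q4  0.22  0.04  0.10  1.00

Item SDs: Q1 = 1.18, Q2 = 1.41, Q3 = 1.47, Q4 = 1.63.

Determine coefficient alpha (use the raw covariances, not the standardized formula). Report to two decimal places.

coefficient alpha = 0.45

Σσ²ᵢ = 1.18² + 1.41² + 1.47² + 1.63² = 8.1983
Covariances σ_ij = r_ij · s_i · s_j:
  σ(Q1,Q2) = 0.23 × 1.18 × 1.41 = 0.3827
  σ(Q1,Q3) = 0.19 × 1.18 × 1.47 = 0.3296
  σ(Q1,Q4) = 0.22 × 1.18 × 1.63 = 0.4231
  σ(Q2,Q3) = 0.31 × 1.41 × 1.47 = 0.6425
  σ(Q2,Q4) = 0.04 × 1.41 × 1.63 = 0.0919
  σ(Q3,Q4) = 0.10 × 1.47 × 1.63 = 0.2396
σ²_T = Σσ²ᵢ + 2·Σσ_ij = 8.1983 + 2 × 2.1094 = 12.4171
α = (4/3)·(1 − 8.1983/12.4171) = 0.45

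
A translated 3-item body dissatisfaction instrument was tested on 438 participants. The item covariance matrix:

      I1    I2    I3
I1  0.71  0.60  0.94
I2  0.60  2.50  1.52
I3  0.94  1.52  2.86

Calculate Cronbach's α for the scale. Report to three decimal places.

Σσ²ᵢ = 0.71 + 2.50 + 2.86 = 6.07
Σ_{i<j} σ_ij = 3.06
σ²_total = 6.07 + 2 × 3.06 = 12.19
α = (k/(k−1))·(1 − Σσ²ᵢ/σ²_total) = (3/2)·(1 − 6.07/12.19) = 0.753

α = 0.753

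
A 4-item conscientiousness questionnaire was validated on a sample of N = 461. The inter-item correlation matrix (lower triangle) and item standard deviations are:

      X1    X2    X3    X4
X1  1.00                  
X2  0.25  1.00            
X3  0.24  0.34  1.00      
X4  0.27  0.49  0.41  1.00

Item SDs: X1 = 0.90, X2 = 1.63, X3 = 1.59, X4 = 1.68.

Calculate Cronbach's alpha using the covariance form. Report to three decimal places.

Σσ²ᵢ = 0.90² + 1.63² + 1.59² + 1.68² = 8.8174
Covariances σ_ij = r_ij · s_i · s_j:
  σ(X1,X2) = 0.25 × 0.90 × 1.63 = 0.3667
  σ(X1,X3) = 0.24 × 0.90 × 1.59 = 0.3434
  σ(X1,X4) = 0.27 × 0.90 × 1.68 = 0.4082
  σ(X2,X3) = 0.34 × 1.63 × 1.59 = 0.8812
  σ(X2,X4) = 0.49 × 1.63 × 1.68 = 1.3418
  σ(X3,X4) = 0.41 × 1.59 × 1.68 = 1.0952
σ²_T = Σσ²ᵢ + 2·Σσ_ij = 8.8174 + 2 × 4.4365 = 17.6904
α = (4/3)·(1 − 8.8174/17.6904) = 0.669

α = 0.669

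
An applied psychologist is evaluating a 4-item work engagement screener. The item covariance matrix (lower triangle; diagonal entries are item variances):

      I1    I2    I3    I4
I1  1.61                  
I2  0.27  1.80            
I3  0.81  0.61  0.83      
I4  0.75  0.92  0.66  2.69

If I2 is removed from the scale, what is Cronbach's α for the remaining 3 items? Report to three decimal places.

Remaining items: I1, I3, I4 (k = 3).
sum of item variances = 1.61 + 0.83 + 2.69 = 5.13
Var(T) = 5.13 + 2 × 2.22 = 9.57
α (item deleted) = (3/2)·(1 − 5.13/9.57) = 0.696

Cronbach's α = 0.696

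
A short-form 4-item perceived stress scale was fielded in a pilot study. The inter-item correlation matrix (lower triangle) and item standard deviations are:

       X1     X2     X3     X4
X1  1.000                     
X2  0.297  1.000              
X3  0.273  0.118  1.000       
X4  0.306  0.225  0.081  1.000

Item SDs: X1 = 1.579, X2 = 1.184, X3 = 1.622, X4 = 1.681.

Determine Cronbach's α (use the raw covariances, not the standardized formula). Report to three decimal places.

Σσ²ᵢ = 1.579² + 1.184² + 1.622² + 1.681² = 9.3517
Covariances σ_ij = r_ij · s_i · s_j:
  σ(X1,X2) = 0.297 × 1.579 × 1.184 = 0.5553
  σ(X1,X3) = 0.273 × 1.579 × 1.622 = 0.6992
  σ(X1,X4) = 0.306 × 1.579 × 1.681 = 0.8122
  σ(X2,X3) = 0.118 × 1.184 × 1.622 = 0.2266
  σ(X2,X4) = 0.225 × 1.184 × 1.681 = 0.4478
  σ(X3,X4) = 0.081 × 1.622 × 1.681 = 0.2209
σ²_T = Σσ²ᵢ + 2·Σσ_ij = 9.3517 + 2 × 2.9620 = 15.2757
α = (4/3)·(1 − 9.3517/15.2757) = 0.517

Cronbach's α = 0.517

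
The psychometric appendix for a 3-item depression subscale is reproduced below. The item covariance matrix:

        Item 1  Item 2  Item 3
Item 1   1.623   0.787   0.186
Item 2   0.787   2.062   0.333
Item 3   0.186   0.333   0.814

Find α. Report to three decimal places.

Σσ²ᵢ = 1.623 + 2.062 + 0.814 = 4.499
Sum of the distinct covariances = 1.306
total variance = 4.499 + 2 × 1.306 = 7.111
α = (k/(k−1))·(1 − Σσ²ᵢ/total variance) = (3/2)·(1 − 4.499/7.111) = 0.551

α = 0.551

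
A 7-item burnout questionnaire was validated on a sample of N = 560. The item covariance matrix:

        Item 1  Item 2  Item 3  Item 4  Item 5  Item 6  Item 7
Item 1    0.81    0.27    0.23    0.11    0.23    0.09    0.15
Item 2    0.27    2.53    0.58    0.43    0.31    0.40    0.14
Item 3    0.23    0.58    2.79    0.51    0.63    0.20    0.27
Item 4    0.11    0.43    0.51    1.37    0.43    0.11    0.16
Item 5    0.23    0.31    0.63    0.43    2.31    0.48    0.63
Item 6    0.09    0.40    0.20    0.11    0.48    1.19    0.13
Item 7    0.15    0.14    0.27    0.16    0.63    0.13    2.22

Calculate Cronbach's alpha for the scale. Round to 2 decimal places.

Σσ²ᵢ = 0.81 + 2.53 + 2.79 + 1.37 + 2.31 + 1.19 + 2.22 = 13.22
Sum of off-diagonal covariances = 6.49
total variance = 13.22 + 2 × 6.49 = 26.20
α = (k/(k−1))·(1 − Σσ²ᵢ/total variance) = (7/6)·(1 − 13.22/26.20) = 0.58

Cronbach's alpha = 0.58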